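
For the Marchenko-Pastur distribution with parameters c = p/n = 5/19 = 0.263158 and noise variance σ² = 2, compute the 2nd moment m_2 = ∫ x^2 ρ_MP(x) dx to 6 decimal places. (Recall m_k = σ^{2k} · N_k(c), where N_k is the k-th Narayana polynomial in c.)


E[X²] = σ⁴ (1 + c) (second MP moment). With σ² = 2 (so σ⁴ = 4) and c = 5/19 = 0.263158: E[X²] = 4 · (1 + 0.263158) = 4 · 1.263158.

So E[X^2] = 5.052632.


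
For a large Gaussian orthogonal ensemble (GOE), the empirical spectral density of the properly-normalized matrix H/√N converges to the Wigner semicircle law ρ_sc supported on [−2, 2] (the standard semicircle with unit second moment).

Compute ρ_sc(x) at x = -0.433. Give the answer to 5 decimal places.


ρ_sc(x) = (1/(2π)) √(4 − x²). With x = -0.433:
  4 − x² = 4 − (-0.433)² = 4 − 0.187489 = 3.812511.
  √(4 − x²) = 1.952565.
  1/(2π) = 0.159155.
  ρ_sc(-0.433) = 0.159155 · 1.952565 = 0.310760.

Rounded to 5 decimal places: ρ_sc(-0.433) ≈ 0.31076.


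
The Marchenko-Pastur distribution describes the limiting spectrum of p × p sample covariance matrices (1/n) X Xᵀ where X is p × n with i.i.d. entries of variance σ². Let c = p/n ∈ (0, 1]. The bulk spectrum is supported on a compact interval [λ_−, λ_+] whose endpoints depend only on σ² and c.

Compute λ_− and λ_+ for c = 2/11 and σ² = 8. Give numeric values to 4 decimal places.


c = 2/11 = 0.181818; √c = 0.426401.
λ_− = σ² (1 − √c)² = 8 · (1 − 0.426401)² = 8 · (0.573599)² = 2.632123.
λ_+ = σ² (1 + √c)² = 8 · (1 + 0.426401)² = 8 · (1.426401)² = 16.276968.

Rounded to 4 decimal places: λ_− ≈ 2.6321, λ_+ ≈ 16.2770.


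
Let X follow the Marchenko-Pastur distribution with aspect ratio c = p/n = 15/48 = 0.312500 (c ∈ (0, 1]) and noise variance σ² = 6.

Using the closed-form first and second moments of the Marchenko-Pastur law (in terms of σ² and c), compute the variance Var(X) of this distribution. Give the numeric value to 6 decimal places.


Recall the MP moments m_1 = E[X] = σ² and m_2 = E[X²] = σ⁴ (1 + c).
m_1 = E[X] = σ² = 6, so m_1² = 36.
m_2 = E[X²] = σ⁴ (1 + c) = 36 · (1 + 0.312500) = 36 · 1.312500 = 47.250000.
(Note m_2 − m_1² simplifies to c · σ⁴ = 0.312500 · 36.)

Var(X) = m_2 − m_1² = 47.250000 − 36 = 11.250000.


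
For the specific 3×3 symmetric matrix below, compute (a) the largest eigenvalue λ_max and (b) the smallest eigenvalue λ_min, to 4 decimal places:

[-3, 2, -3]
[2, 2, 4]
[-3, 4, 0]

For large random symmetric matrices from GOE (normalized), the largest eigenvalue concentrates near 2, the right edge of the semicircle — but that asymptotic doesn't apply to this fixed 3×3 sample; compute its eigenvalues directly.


Since M is real symmetric, all three eigenvalues are real; they are the roots of det(λI − M) = λ³ − (tr M) λ² + s λ − det M, where s is the sum of the principal 2×2 minors.
tr M = -3 + 2 + 0 = -1.
s = ((-3)·2 − 2²) + ((-3)·0 − (-3)²) + (2·0 − 4²) = -10 + (-9) + (-16) = -35.
det M (expand along row 1) = (-3)·(-16) − 2·12 + (-3)·14 = -18.
Characteristic polynomial: λ³ + λ² − 35λ + 18 = 0.
Substitute λ = y + (tr M)/3 = y − 0.333333 to remove the quadratic term: y³ + p·y + q = 0 with p = s − (tr M)²/3 = -35.333333 and q = −2(tr M)³/27 + (tr M)·s/3 − det M = 29.740741.
Three real roots ⇒ use the trigonometric (Viète) form: r = 2√(−p/3) = 6.863753, φ = arccos(3q/(p·r)) = arccos(-0.367897) = 1.947543 rad.
y_k = r·cos(φ/3 − 2πk/3) for k = 0, 1, 2 gives y = 5.467523, 0.859702, -6.327225.
λ_k = y_k − 0.333333 gives λ = 5.1342, 0.5264, -6.6606 (check: the sum is -1.0000 = tr M).

Hence λ_max = 5.1342 and λ_min = -6.6606.


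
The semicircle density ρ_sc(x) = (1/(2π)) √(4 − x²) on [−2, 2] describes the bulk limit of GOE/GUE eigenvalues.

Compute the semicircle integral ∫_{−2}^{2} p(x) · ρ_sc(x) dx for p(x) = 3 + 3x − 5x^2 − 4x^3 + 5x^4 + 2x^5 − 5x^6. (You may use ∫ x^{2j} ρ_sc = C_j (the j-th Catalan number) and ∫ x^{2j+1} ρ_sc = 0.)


Write p(x) = Σ a_i x^i, split into monomials and integrate each against ρ_sc separately.
Using ∫ x^{2j} ρ_sc = C_j = (1/(j+1)) C(2j, j) (Catalan numbers) and ∫ x^{2j+1} ρ_sc = 0 (odd monomials vanish by symmetry):
  i = 0 (even): a_0 · C_{0} = 3 · 1 = 3
  i = 1 (odd): ∫ x^1 ρ_sc = 0 (vanishes)
  i = 2 (even): a_2 · C_{1} = -5 · 1 = -5
  i = 3 (odd): ∫ x^3 ρ_sc = 0 (vanishes)
  i = 4 (even): a_4 · C_{2} = 5 · 2 = 10
  i = 5 (odd): ∫ x^5 ρ_sc = 0 (vanishes)
  i = 6 (even): a_6 · C_{3} = -5 · 5 = -25

Summing the contributions: ∫_{−2}^{2} p(x) ρ_sc(x) dx = 3 + (-5) + 10 + (-25) = -17.


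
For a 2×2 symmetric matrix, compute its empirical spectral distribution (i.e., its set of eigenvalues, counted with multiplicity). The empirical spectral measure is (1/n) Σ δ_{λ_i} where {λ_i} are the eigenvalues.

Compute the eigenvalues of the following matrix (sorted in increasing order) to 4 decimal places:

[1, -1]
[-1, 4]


Since M is real symmetric, both eigenvalues are real; they are the roots of det(λI − M) = λ² − (tr M) λ + det M.
tr M = 1 + 4 = 5.
det M = 1·4 − (-1)² = 4 − 1 = 3.
Characteristic polynomial: λ² − 5λ + 3 = 0.
Discriminant Δ = (tr M)² − 4·det M = 25 − 12 = 13; √Δ = 3.605551.
λ = (tr M ± √Δ)/2 = (5 ± 3.605551)/2, giving (tr M − √Δ)/2 = 0.6972 and (tr M + √Δ)/2 = 4.3028.

Eigenvalues sorted in increasing order: [0.6972, 4.3028].


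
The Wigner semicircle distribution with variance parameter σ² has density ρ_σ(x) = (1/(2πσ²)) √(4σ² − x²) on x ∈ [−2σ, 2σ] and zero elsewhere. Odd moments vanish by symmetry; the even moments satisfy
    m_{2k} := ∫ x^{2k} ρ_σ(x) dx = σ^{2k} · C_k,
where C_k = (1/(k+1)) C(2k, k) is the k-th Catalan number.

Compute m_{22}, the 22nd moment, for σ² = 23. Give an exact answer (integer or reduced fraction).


By the scaled semicircle moment identity, m_{2k} = σ^{2k} · C_k with k = 11.
C_11 = (1/(k+1)) · C(2k, k) = (1/12) · C(22, 11) = (1/12) · 705432 = 58786.
σ^{2k} = (σ²)^k = (23)^11 = 952809757913927.

Therefore m_{22} = σ^{22} · C_11 = 952809757913927 · 58786 = 56011874428728112622.


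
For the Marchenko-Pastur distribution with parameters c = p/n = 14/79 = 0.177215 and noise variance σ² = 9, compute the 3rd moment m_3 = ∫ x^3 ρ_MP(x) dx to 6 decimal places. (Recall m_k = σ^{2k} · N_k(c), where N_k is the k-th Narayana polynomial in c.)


E[X³] = σ⁶ (1 + 3c + c²) (third MP moment). With σ² = 9 (so σ⁶ = 729) and c = 14/79 = 0.177215: E[X³] = 729 · (1 + 3·0.177215 + (0.177215)²) = 729 · 1.563051.

So E[X^3] = 1139.464028.


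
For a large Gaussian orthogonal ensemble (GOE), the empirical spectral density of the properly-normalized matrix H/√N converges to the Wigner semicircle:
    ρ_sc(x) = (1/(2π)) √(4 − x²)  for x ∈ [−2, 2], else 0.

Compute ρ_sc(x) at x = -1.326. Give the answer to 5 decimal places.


ρ_sc(x) = (1/(2π)) √(4 − x²). With x = -1.326:
  4 − x² = 4 − (-1.326)² = 4 − 1.758276 = 2.241724.
  √(4 − x²) = 1.497239.
  1/(2π) = 0.159155.
  ρ_sc(-1.326) = 0.159155 · 1.497239 = 0.238293.

Rounded to 5 decimal places: ρ_sc(-1.326) ≈ 0.23829.


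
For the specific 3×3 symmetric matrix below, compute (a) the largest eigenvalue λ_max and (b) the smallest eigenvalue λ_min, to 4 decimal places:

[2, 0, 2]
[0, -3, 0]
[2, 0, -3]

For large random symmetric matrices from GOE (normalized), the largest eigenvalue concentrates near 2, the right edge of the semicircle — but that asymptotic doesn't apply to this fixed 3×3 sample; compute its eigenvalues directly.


Since M is real symmetric, all three eigenvalues are real; they are the roots of det(λI − M) = λ³ − (tr M) λ² + s λ − det M, where s is the sum of the principal 2×2 minors.
tr M = 2 + (-3) + (-3) = -4.
s = (2·(-3) − 0²) + (2·(-3) − 2²) + ((-3)·(-3) − 0²) = -6 + (-10) + 9 = -7.
det M (expand along row 1) = 2·9 − 0·0 + 2·6 = 30.
Characteristic polynomial: λ³ + 4λ² − 7λ − 30 = 0.
Substitute λ = y + (tr M)/3 = y − 1.333333 to remove the quadratic term: y³ + p·y + q = 0 with p = s − (tr M)²/3 = -12.333333 and q = −2(tr M)³/27 + (tr M)·s/3 − det M = -15.925926.
Three real roots ⇒ use the trigonometric (Viète) form: r = 2√(−p/3) = 4.055175, φ = arccos(3q/(p·r)) = arccos(0.955291) = 0.300152 rad.
y_k = r·cos(φ/3 − 2πk/3) for k = 0, 1, 2 gives y = 4.034895, -1.666667, -2.368229.
λ_k = y_k − 1.333333 gives λ = 2.7016, -3.0000, -3.7016 (check: the sum is -4.0000 = tr M).

Hence λ_max = 2.7016 and λ_min = -3.7016.


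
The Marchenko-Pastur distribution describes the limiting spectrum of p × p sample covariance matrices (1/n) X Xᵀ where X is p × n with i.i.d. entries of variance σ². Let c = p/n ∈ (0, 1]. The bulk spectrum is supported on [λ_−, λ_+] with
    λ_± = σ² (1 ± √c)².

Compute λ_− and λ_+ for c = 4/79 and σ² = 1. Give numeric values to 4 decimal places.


c = 4/79 = 0.050633; √c = 0.225018.
λ_− = σ² (1 − √c)² = 1 · (1 − 0.225018)² = 1 · (0.774982)² = 0.600598.
λ_+ = σ² (1 + √c)² = 1 · (1 + 0.225018)² = 1 · (1.225018)² = 1.500668.

Rounded to 4 decimal places: λ_− ≈ 0.6006, λ_+ ≈ 1.5007.


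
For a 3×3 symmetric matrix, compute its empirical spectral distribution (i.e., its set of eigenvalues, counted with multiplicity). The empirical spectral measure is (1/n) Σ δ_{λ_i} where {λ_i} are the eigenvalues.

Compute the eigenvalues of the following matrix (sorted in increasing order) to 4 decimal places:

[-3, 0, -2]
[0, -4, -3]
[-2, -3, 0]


Since M is real symmetric, all three eigenvalues are real; they are the roots of det(λI − M) = λ³ − (tr M) λ² + s λ − det M, where s is the sum of the principal 2×2 minors.
tr M = -3 + (-4) + 0 = -7.
s = ((-3)·(-4) − 0²) + ((-3)·0 − (-2)²) + ((-4)·0 − (-3)²) = 12 + (-4) + (-9) = -1.
det M (expand along row 1) = (-3)·(-9) − 0·(-6) + (-2)·(-8) = 43.
Characteristic polynomial: λ³ + 7λ² − λ − 43 = 0.
Substitute λ = y + (tr M)/3 = y − 2.333333 to remove the quadratic term: y³ + p·y + q = 0 with p = s − (tr M)²/3 = -17.333333 and q = −2(tr M)³/27 + (tr M)·s/3 − det M = -15.259259.
Three real roots ⇒ use the trigonometric (Viète) form: r = 2√(−p/3) = 4.807402, φ = arccos(3q/(p·r)) = arccos(0.549367) = 0.989190 rad.
y_k = r·cos(φ/3 − 2πk/3) for k = 0, 1, 2 gives y = 4.548426, -0.926177, -3.622249.
λ_k = y_k − 2.333333 gives λ = 2.2151, -3.2595, -5.9556 (check: the sum is -7.0000 = tr M).

Eigenvalues sorted in increasing order: [-5.9556, -3.2595, 2.2151].


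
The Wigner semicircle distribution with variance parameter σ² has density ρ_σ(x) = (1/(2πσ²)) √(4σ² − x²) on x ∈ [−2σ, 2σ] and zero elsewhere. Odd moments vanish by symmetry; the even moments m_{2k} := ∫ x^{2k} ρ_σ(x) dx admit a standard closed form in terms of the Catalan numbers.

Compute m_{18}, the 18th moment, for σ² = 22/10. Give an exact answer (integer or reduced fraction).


By the scaled semicircle moment identity, m_{2k} = σ^{2k} · C_k with k = 9.
C_9 = (1/(k+1)) · C(2k, k) = (1/10) · C(18, 9) = (1/10) · 48620 = 4862.
σ^{2k} = (σ²)^k = (22/10)^9 = 2357947691/1953125.

Therefore m_{18} = σ^{18} · C_9 = (2357947691/1953125) · 4862 = 11464341673642/1953125.


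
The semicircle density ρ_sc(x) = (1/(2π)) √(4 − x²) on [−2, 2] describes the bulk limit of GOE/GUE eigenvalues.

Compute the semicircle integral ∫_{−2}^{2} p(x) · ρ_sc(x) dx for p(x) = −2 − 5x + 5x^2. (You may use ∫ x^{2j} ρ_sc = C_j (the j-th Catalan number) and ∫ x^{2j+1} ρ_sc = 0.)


Write p(x) = Σ a_i x^i, split into monomials and integrate each against ρ_sc separately.
Using ∫ x^{2j} ρ_sc = C_j = (1/(j+1)) C(2j, j) (Catalan numbers) and ∫ x^{2j+1} ρ_sc = 0 (odd monomials vanish by symmetry):
  i = 0 (even): a_0 · C_{0} = -2 · 1 = -2
  i = 1 (odd): ∫ x^1 ρ_sc = 0 (vanishes)
  i = 2 (even): a_2 · C_{1} = 5 · 1 = 5

Summing the contributions: ∫_{−2}^{2} p(x) ρ_sc(x) dx = (-2) + 5 = 3.


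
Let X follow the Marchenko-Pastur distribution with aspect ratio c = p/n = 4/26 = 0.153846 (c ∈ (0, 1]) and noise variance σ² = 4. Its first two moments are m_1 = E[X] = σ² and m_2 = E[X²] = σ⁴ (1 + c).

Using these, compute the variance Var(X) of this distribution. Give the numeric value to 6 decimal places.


m_1 = E[X] = σ² = 4, so m_1² = 16.
m_2 = E[X²] = σ⁴ (1 + c) = 16 · (1 + 0.153846) = 16 · 1.153846 = 18.461538.
(Note m_2 − m_1² simplifies to c · σ⁴ = 0.153846 · 16.)

Var(X) = m_2 − m_1² = 18.461538 − 16 = 2.461538.


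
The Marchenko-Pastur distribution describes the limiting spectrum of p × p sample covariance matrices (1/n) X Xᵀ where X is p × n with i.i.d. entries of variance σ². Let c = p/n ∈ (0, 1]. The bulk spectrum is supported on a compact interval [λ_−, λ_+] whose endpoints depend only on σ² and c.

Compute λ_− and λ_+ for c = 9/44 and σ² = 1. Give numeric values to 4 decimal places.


c = 9/44 = 0.204545; √c = 0.452267.
λ_− = σ² (1 − √c)² = 1 · (1 − 0.452267)² = 1 · (0.547733)² = 0.300011.
λ_+ = σ² (1 + √c)² = 1 · (1 + 0.452267)² = 1 · (1.452267)² = 2.109079.

Rounded to 4 decimal places: λ_− ≈ 0.3000, λ_+ ≈ 2.1091.


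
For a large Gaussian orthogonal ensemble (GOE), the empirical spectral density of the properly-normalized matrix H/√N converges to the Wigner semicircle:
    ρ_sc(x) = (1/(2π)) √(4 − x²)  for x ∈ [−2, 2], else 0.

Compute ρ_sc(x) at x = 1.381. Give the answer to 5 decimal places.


ρ_sc(x) = (1/(2π)) √(4 − x²). With x = 1.381:
  4 − x² = 4 − (1.381)² = 4 − 1.907161 = 2.092839.
  √(4 − x²) = 1.446665.
  1/(2π) = 0.159155.
  ρ_sc(1.381) = 0.159155 · 1.446665 = 0.230244.

Rounded to 5 decimal places: ρ_sc(1.381) ≈ 0.23024.


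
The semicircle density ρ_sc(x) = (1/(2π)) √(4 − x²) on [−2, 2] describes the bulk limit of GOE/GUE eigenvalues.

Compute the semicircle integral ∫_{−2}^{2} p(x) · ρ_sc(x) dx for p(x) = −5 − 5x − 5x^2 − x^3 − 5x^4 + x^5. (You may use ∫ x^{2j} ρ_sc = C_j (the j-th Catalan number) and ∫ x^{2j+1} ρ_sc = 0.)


Write p(x) = Σ a_i x^i, split into monomials and integrate each against ρ_sc separately.
Using ∫ x^{2j} ρ_sc = C_j = (1/(j+1)) C(2j, j) (Catalan numbers) and ∫ x^{2j+1} ρ_sc = 0 (odd monomials vanish by symmetry):
  i = 0 (even): a_0 · C_{0} = -5 · 1 = -5
  i = 1 (odd): ∫ x^1 ρ_sc = 0 (vanishes)
  i = 2 (even): a_2 · C_{1} = -5 · 1 = -5
  i = 3 (odd): ∫ x^3 ρ_sc = 0 (vanishes)
  i = 4 (even): a_4 · C_{2} = -5 · 2 = -10
  i = 5 (odd): ∫ x^5 ρ_sc = 0 (vanishes)

Summing the contributions: ∫_{−2}^{2} p(x) ρ_sc(x) dx = (-5) + (-5) + (-10) = -20.


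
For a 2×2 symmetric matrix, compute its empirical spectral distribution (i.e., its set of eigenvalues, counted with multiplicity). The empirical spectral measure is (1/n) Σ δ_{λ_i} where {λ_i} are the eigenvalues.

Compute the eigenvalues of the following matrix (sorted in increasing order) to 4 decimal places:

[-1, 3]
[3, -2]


Since M is real symmetric, both eigenvalues are real; they are the roots of det(λI − M) = λ² − (tr M) λ + det M.
tr M = -1 + (-2) = -3.
det M = (-1)·(-2) − 3² = 2 − 9 = -7.
Characteristic polynomial: λ² + 3λ − 7 = 0.
Discriminant Δ = (tr M)² − 4·det M = 9 − (-28) = 37; √Δ = 6.082763.
λ = (tr M ± √Δ)/2 = (-3 ± 6.082763)/2, giving (tr M − √Δ)/2 = -4.5414 and (tr M + √Δ)/2 = 1.5414.

Eigenvalues sorted in increasing order: [-4.5414, 1.5414].


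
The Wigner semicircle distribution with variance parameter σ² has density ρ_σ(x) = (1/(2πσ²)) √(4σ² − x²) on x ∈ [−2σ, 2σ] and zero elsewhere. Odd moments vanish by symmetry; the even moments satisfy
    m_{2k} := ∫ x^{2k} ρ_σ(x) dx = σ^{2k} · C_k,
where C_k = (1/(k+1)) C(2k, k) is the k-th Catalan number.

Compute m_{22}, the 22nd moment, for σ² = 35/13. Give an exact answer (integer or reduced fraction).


By the scaled semicircle moment identity, m_{2k} = σ^{2k} · C_k with k = 11.
C_11 = (1/(k+1)) · C(2k, k) = (1/12) · C(22, 11) = (1/12) · 705432 = 58786.
σ^{2k} = (σ²)^k = (35/13)^11 = 96549157373046875/1792160394037.

Therefore m_{22} = σ^{22} · C_11 = (96549157373046875/1792160394037) · 58786 = 436595289640917968750/137858491849.


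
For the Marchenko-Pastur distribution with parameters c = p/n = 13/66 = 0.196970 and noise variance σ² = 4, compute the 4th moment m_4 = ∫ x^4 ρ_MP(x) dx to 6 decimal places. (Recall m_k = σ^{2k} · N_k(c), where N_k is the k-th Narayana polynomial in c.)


E[X⁴] = σ⁸ (1 + 6c + 6c² + c³) (fourth MP moment). With σ² = 4 (so σ⁸ = 256) and c = 13/66 = 0.196970: E[X⁴] = 256 · (1 + 6·0.196970 + 6·(0.196970)² + (0.196970)³) = 256 · 2.422242.

So E[X^4] = 620.094053.


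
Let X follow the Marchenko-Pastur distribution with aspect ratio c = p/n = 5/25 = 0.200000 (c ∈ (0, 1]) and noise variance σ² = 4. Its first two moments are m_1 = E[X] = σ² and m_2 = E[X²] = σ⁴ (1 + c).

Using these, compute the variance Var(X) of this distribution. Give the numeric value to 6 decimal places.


m_1 = E[X] = σ² = 4, so m_1² = 16.
m_2 = E[X²] = σ⁴ (1 + c) = 16 · (1 + 0.200000) = 16 · 1.200000 = 19.200000.
(Note m_2 − m_1² simplifies to c · σ⁴ = 0.200000 · 16.)

Var(X) = m_2 − m_1² = 19.200000 − 16 = 3.200000.


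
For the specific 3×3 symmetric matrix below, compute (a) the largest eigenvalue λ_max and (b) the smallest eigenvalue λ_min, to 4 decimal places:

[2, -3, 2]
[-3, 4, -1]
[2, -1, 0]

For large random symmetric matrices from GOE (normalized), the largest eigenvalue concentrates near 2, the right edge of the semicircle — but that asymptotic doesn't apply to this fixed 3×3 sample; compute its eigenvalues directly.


Since M is real symmetric, all three eigenvalues are real; they are the roots of det(λI − M) = λ³ − (tr M) λ² + s λ − det M, where s is the sum of the principal 2×2 minors.
tr M = 2 + 4 + 0 = 6.
s = (2·4 − (-3)²) + (2·0 − 2²) + (4·0 − (-1)²) = -1 + (-4) + (-1) = -6.
det M (expand along row 1) = 2·(-1) − (-3)·2 + 2·(-5) = -6.
Characteristic polynomial: λ³ − 6λ² − 6λ + 6 = 0.
Substitute λ = y + (tr M)/3 = y + 2.000000 to remove the quadratic term: y³ + p·y + q = 0 with p = s − (tr M)²/3 = -18.000000 and q = −2(tr M)³/27 + (tr M)·s/3 − det M = -22.000000.
Three real roots ⇒ use the trigonometric (Viète) form: r = 2√(−p/3) = 4.898979, φ = arccos(3q/(p·r)) = arccos(0.748455) = 0.725067 rad.
y_k = r·cos(φ/3 − 2πk/3) for k = 0, 1, 2 gives y = 4.756591, -1.362850, -3.393741.
λ_k = y_k + 2.000000 gives λ = 6.7566, 0.6371, -1.3937 (check: the sum is 6.0000 = tr M).

Hence λ_max = 6.7566 and λ_min = -1.3937.


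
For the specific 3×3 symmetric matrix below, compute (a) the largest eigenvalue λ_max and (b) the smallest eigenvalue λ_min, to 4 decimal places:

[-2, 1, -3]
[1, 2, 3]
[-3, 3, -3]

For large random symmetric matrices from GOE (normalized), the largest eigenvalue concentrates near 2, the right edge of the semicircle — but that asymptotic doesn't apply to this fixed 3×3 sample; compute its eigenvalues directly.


Since M is real symmetric, all three eigenvalues are real; they are the roots of det(λI − M) = λ³ − (tr M) λ² + s λ − det M, where s is the sum of the principal 2×2 minors.
tr M = -2 + 2 + (-3) = -3.
s = ((-2)·2 − 1²) + ((-2)·(-3) − (-3)²) + (2·(-3) − 3²) = -5 + (-3) + (-15) = -23.
det M (expand along row 1) = (-2)·(-15) − 1·6 + (-3)·9 = -3.
Characteristic polynomial: λ³ + 3λ² − 23λ + 3 = 0.
Substitute λ = y + (tr M)/3 = y − 1.000000 to remove the quadratic term: y³ + p·y + q = 0 with p = s − (tr M)²/3 = -26.000000 and q = −2(tr M)³/27 + (tr M)·s/3 − det M = 28.000000.
Three real roots ⇒ use the trigonometric (Viète) form: r = 2√(−p/3) = 5.887841, φ = arccos(3q/(p·r)) = arccos(-0.548719) = 2.151627 rad.
y_k = r·cos(φ/3 − 2πk/3) for k = 0, 1, 2 gives y = 4.437330, 1.132838, -5.570169.
λ_k = y_k − 1.000000 gives λ = 3.4373, 0.1328, -6.5702 (check: the sum is -3.0000 = tr M).

Hence λ_max = 3.4373 and λ_min = -6.5702.


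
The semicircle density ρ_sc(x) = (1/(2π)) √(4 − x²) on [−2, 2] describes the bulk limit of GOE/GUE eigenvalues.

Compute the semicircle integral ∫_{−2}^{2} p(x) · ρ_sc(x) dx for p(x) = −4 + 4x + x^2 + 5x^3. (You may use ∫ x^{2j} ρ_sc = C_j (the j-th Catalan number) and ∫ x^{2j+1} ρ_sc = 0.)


Write p(x) = Σ a_i x^i, split into monomials and integrate each against ρ_sc separately.
Using ∫ x^{2j} ρ_sc = C_j = (1/(j+1)) C(2j, j) (Catalan numbers) and ∫ x^{2j+1} ρ_sc = 0 (odd monomials vanish by symmetry):
  i = 0 (even): a_0 · C_{0} = -4 · 1 = -4
  i = 1 (odd): ∫ x^1 ρ_sc = 0 (vanishes)
  i = 2 (even): a_2 · C_{1} = 1 · 1 = 1
  i = 3 (odd): ∫ x^3 ρ_sc = 0 (vanishes)

Summing the contributions: ∫_{−2}^{2} p(x) ρ_sc(x) dx = (-4) + 1 = -3.


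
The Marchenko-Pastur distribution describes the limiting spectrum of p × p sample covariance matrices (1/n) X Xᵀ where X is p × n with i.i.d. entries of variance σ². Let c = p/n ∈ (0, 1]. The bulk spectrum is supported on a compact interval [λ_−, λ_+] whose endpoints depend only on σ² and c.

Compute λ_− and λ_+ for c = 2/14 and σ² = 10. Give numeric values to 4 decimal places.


c = 2/14 = 0.142857; √c = 0.377964.
λ_− = σ² (1 − √c)² = 10 · (1 − 0.377964)² = 10 · (0.622036)² = 3.869282.
λ_+ = σ² (1 + √c)² = 10 · (1 + 0.377964)² = 10 · (1.377964)² = 18.987861.

Rounded to 4 decimal places: λ_− ≈ 3.8693, λ_+ ≈ 18.9879.


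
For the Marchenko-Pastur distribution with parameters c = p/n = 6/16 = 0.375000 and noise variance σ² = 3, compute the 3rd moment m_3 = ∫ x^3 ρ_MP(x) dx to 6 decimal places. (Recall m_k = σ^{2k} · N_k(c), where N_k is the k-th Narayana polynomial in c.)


E[X³] = σ⁶ (1 + 3c + c²) (third MP moment). With σ² = 3 (so σ⁶ = 27) and c = 6/16 = 0.375000: E[X³] = 27 · (1 + 3·0.375000 + (0.375000)²) = 27 · 2.265625.

So E[X^3] = 61.171875.


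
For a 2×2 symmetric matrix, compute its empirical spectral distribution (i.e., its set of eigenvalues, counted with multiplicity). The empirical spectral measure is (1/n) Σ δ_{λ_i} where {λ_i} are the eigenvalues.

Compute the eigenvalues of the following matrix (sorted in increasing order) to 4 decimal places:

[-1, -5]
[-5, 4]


Since M is real symmetric, both eigenvalues are real; they are the roots of det(λI − M) = λ² − (tr M) λ + det M.
tr M = -1 + 4 = 3.
det M = (-1)·4 − (-5)² = -4 − 25 = -29.
Characteristic polynomial: λ² − 3λ − 29 = 0.
Discriminant Δ = (tr M)² − 4·det M = 9 − (-116) = 125; √Δ = 11.180340.
λ = (tr M ± √Δ)/2 = (3 ± 11.180340)/2, giving (tr M − √Δ)/2 = -4.0902 and (tr M + √Δ)/2 = 7.0902.

Eigenvalues sorted in increasing order: [-4.0902, 7.0902].


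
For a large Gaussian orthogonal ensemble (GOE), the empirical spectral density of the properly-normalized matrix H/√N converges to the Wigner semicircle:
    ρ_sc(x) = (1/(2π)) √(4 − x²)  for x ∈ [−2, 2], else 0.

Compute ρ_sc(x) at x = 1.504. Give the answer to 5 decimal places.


ρ_sc(x) = (1/(2π)) √(4 − x²). With x = 1.504:
  4 − x² = 4 − (1.504)² = 4 − 2.262016 = 1.737984.
  √(4 − x²) = 1.318326.
  1/(2π) = 0.159155.
  ρ_sc(1.504) = 0.159155 · 1.318326 = 0.209818.

Rounded to 5 decimal places: ρ_sc(1.504) ≈ 0.20982.


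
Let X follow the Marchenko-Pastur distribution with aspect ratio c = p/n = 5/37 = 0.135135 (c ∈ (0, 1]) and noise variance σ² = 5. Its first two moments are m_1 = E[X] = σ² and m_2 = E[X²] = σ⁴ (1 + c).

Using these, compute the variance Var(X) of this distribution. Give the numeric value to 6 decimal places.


m_1 = E[X] = σ² = 5, so m_1² = 25.
m_2 = E[X²] = σ⁴ (1 + c) = 25 · (1 + 0.135135) = 25 · 1.135135 = 28.378378.
(Note m_2 − m_1² simplifies to c · σ⁴ = 0.135135 · 25.)

Var(X) = m_2 − m_1² = 28.378378 − 25 = 3.378378.


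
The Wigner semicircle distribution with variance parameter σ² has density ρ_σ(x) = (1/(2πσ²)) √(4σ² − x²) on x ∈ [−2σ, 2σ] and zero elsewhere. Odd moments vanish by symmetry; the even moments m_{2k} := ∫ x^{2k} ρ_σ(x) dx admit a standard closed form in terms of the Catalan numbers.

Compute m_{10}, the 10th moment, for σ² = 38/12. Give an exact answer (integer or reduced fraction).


By the scaled semicircle moment identity, m_{2k} = σ^{2k} · C_k with k = 5.
C_5 = (1/(k+1)) · C(2k, k) = (1/6) · C(10, 5) = (1/6) · 252 = 42.
σ^{2k} = (σ²)^k = (38/12)^5 = 2476099/7776.

Therefore m_{10} = σ^{10} · C_5 = (2476099/7776) · 42 = 17332693/1296.


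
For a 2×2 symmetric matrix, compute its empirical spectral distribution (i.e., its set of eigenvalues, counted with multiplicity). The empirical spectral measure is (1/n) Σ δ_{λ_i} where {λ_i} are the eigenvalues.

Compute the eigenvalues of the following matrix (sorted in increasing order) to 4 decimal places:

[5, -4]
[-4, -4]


Since M is real symmetric, both eigenvalues are real; they are the roots of det(λI − M) = λ² − (tr M) λ + det M.
tr M = 5 + (-4) = 1.
det M = 5·(-4) − (-4)² = -20 − 16 = -36.
Characteristic polynomial: λ² − λ − 36 = 0.
Discriminant Δ = (tr M)² − 4·det M = 1 − (-144) = 145; √Δ = 12.041595.
λ = (tr M ± √Δ)/2 = (1 ± 12.041595)/2, giving (tr M − √Δ)/2 = -5.5208 and (tr M + √Δ)/2 = 6.5208.

Eigenvalues sorted in increasing order: [-5.5208, 6.5208].


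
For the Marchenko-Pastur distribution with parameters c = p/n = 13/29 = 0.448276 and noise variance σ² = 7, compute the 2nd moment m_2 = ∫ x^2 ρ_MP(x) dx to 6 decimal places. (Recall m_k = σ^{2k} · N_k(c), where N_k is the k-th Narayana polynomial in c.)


E[X²] = σ⁴ (1 + c) (second MP moment). With σ² = 7 (so σ⁴ = 49) and c = 13/29 = 0.448276: E[X²] = 49 · (1 + 0.448276) = 49 · 1.448276.

So E[X^2] = 70.965517.


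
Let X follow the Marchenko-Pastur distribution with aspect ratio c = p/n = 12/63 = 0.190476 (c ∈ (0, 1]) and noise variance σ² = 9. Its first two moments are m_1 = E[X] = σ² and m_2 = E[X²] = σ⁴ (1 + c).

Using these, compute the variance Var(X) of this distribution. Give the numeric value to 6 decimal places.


m_1 = E[X] = σ² = 9, so m_1² = 81.
m_2 = E[X²] = σ⁴ (1 + c) = 81 · (1 + 0.190476) = 81 · 1.190476 = 96.428571.
(Note m_2 − m_1² simplifies to c · σ⁴ = 0.190476 · 81.)

Var(X) = m_2 − m_1² = 96.428571 − 81 = 15.428571.


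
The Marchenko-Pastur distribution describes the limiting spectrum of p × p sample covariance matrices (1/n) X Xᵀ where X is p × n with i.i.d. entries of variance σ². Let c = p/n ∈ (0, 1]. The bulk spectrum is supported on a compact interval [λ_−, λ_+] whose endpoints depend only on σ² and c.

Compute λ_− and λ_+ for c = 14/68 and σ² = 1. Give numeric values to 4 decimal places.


c = 14/68 = 0.205882; √c = 0.453743.
λ_− = σ² (1 − √c)² = 1 · (1 − 0.453743)² = 1 · (0.546257)² = 0.298397.
λ_+ = σ² (1 + √c)² = 1 · (1 + 0.453743)² = 1 · (1.453743)² = 2.113368.

Rounded to 4 decimal places: λ_− ≈ 0.2984, λ_+ ≈ 2.1134.


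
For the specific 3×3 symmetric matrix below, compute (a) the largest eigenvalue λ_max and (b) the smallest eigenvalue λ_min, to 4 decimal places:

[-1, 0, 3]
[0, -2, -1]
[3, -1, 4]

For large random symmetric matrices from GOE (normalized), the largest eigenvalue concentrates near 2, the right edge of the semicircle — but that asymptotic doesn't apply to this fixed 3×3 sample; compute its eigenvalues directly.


Since M is real symmetric, all three eigenvalues are real; they are the roots of det(λI − M) = λ³ − (tr M) λ² + s λ − det M, where s is the sum of the principal 2×2 minors.
tr M = -1 + (-2) + 4 = 1.
s = ((-1)·(-2) − 0²) + ((-1)·4 − 3²) + ((-2)·4 − (-1)²) = 2 + (-13) + (-9) = -20.
det M (expand along row 1) = (-1)·(-9) − 0·3 + 3·6 = 27.
Characteristic polynomial: λ³ − λ² − 20λ − 27 = 0.
Substitute λ = y + (tr M)/3 = y + 0.333333 to remove the quadratic term: y³ + p·y + q = 0 with p = s − (tr M)²/3 = -20.333333 and q = −2(tr M)³/27 + (tr M)·s/3 − det M = -33.740741.
Three real roots ⇒ use the trigonometric (Viète) form: r = 2√(−p/3) = 5.206833, φ = arccos(3q/(p·r)) = arccos(0.956079) = 0.297478 rad.
y_k = r·cos(φ/3 − 2πk/3) for k = 0, 1, 2 gives y = 5.181256, -2.144226, -3.037030.
λ_k = y_k + 0.333333 gives λ = 5.5146, -1.8109, -2.7037 (check: the sum is 1.0000 = tr M).

Hence λ_max = 5.5146 and λ_min = -2.7037.


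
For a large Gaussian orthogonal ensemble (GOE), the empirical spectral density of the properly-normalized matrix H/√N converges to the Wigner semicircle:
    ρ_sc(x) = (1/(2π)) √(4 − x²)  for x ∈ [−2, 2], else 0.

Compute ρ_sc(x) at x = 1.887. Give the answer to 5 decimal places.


ρ_sc(x) = (1/(2π)) √(4 − x²). With x = 1.887:
  4 − x² = 4 − (1.887)² = 4 − 3.560769 = 0.439231.
  √(4 − x²) = 0.662745.
  1/(2π) = 0.159155.
  ρ_sc(1.887) = 0.159155 · 0.662745 = 0.105479.

Rounded to 5 decimal places: ρ_sc(1.887) ≈ 0.10548.


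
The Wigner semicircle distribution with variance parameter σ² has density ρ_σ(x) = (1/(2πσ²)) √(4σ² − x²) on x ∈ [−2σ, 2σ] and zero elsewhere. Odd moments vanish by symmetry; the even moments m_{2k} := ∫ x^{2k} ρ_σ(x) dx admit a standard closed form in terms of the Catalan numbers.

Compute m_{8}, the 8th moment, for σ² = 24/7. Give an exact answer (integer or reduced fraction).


By the scaled semicircle moment identity, m_{2k} = σ^{2k} · C_k with k = 4.
C_4 = (1/(k+1)) · C(2k, k) = (1/5) · C(8, 4) = (1/5) · 70 = 14.
σ^{2k} = (σ²)^k = (24/7)^4 = 331776/2401.

Therefore m_{8} = σ^{8} · C_4 = (331776/2401) · 14 = 663552/343.


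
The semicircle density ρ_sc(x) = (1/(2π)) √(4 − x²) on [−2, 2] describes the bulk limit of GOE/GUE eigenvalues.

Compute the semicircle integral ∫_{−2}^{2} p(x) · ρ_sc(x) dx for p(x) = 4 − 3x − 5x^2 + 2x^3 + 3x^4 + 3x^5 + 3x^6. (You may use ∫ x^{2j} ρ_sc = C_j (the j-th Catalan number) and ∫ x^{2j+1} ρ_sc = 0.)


Write p(x) = Σ a_i x^i, split into monomials and integrate each against ρ_sc separately.
Using ∫ x^{2j} ρ_sc = C_j = (1/(j+1)) C(2j, j) (Catalan numbers) and ∫ x^{2j+1} ρ_sc = 0 (odd monomials vanish by symmetry):
  i = 0 (even): a_0 · C_{0} = 4 · 1 = 4
  i = 1 (odd): ∫ x^1 ρ_sc = 0 (vanishes)
  i = 2 (even): a_2 · C_{1} = -5 · 1 = -5
  i = 3 (odd): ∫ x^3 ρ_sc = 0 (vanishes)
  i = 4 (even): a_4 · C_{2} = 3 · 2 = 6
  i = 5 (odd): ∫ x^5 ρ_sc = 0 (vanishes)
  i = 6 (even): a_6 · C_{3} = 3 · 5 = 15

Summing the contributions: ∫_{−2}^{2} p(x) ρ_sc(x) dx = 4 + (-5) + 6 + 15 = 20.


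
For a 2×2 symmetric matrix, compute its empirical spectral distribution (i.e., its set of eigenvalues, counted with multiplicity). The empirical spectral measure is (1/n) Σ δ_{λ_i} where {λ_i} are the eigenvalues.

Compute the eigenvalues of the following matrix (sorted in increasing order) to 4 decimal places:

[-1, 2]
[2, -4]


Since M is real symmetric, both eigenvalues are real; they are the roots of det(λI − M) = λ² − (tr M) λ + det M.
tr M = -1 + (-4) = -5.
det M = (-1)·(-4) − 2² = 4 − 4 = 0.
Characteristic polynomial: λ² + 5λ = 0.
Discriminant Δ = (tr M)² − 4·det M = 25 − 0 = 25; √Δ = 5.000000.
λ = (tr M ± √Δ)/2 = (-5 ± 5.000000)/2, giving (tr M − √Δ)/2 = -5.0000 and (tr M + √Δ)/2 = 0.0000.

Eigenvalues sorted in increasing order: [-5.0000, 0.0000].


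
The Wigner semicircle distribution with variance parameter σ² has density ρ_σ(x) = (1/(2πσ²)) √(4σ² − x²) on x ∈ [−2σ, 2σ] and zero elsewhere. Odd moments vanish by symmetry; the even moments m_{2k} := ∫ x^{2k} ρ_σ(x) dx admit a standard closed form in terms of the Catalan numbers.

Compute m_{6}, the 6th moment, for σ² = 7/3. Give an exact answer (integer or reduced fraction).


By the scaled semicircle moment identity, m_{2k} = σ^{2k} · C_k with k = 3.
C_3 = (1/(k+1)) · C(2k, k) = (1/4) · C(6, 3) = (1/4) · 20 = 5.
σ^{2k} = (σ²)^k = (7/3)^3 = 343/27.

Therefore m_{6} = σ^{6} · C_3 = (343/27) · 5 = 1715/27.


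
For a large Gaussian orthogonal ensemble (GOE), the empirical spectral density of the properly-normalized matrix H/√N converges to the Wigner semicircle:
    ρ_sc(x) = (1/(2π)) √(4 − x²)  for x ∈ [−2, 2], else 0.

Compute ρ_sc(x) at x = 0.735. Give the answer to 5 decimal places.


ρ_sc(x) = (1/(2π)) √(4 − x²). With x = 0.735:
  4 − x² = 4 − (0.735)² = 4 − 0.540225 = 3.459775.
  √(4 − x²) = 1.860047.
  1/(2π) = 0.159155.
  ρ_sc(0.735) = 0.159155 · 1.860047 = 0.296036.

Rounded to 5 decimal places: ρ_sc(0.735) ≈ 0.29604.


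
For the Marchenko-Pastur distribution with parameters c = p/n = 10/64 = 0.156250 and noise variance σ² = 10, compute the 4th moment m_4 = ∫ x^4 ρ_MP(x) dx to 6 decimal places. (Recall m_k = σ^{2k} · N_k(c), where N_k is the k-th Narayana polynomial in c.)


E[X⁴] = σ⁸ (1 + 6c + 6c² + c³) (fourth MP moment). With σ² = 10 (so σ⁸ = 10000) and c = 10/64 = 0.156250: E[X⁴] = 10000 · (1 + 6·0.156250 + 6·(0.156250)² + (0.156250)³) = 10000 · 2.087799.

So E[X^4] = 20877.990723.


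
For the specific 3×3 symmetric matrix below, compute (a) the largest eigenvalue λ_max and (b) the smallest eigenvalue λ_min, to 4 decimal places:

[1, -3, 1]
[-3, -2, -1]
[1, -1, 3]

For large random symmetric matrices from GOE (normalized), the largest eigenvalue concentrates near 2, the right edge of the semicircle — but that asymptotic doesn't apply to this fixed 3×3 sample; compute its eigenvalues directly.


Since M is real symmetric, all three eigenvalues are real; they are the roots of det(λI − M) = λ³ − (tr M) λ² + s λ − det M, where s is the sum of the principal 2×2 minors.
tr M = 1 + (-2) + 3 = 2.
s = (1·(-2) − (-3)²) + (1·3 − 1²) + ((-2)·3 − (-1)²) = -11 + 2 + (-7) = -16.
det M (expand along row 1) = 1·(-7) − (-3)·(-8) + 1·5 = -26.
Characteristic polynomial: λ³ − 2λ² − 16λ + 26 = 0.
Substitute λ = y + (tr M)/3 = y + 0.666667 to remove the quadratic term: y³ + p·y + q = 0 with p = s − (tr M)²/3 = -17.333333 and q = −2(tr M)³/27 + (tr M)·s/3 − det M = 14.740741.
Three real roots ⇒ use the trigonometric (Viète) form: r = 2√(−p/3) = 4.807402, φ = arccos(3q/(p·r)) = arccos(-0.530699) = 2.130221 rad.
y_k = r·cos(φ/3 − 2πk/3) for k = 0, 1, 2 gives y = 3.645519, 0.891273, -4.536793.
λ_k = y_k + 0.666667 gives λ = 4.3122, 1.5579, -3.8701 (check: the sum is 2.0000 = tr M).

Hence λ_max = 4.3122 and λ_min = -3.8701.


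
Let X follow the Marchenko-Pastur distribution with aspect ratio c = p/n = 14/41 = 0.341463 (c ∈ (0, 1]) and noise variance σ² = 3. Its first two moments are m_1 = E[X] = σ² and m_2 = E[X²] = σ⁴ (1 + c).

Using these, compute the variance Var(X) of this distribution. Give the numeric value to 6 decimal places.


m_1 = E[X] = σ² = 3, so m_1² = 9.
m_2 = E[X²] = σ⁴ (1 + c) = 9 · (1 + 0.341463) = 9 · 1.341463 = 12.073171.
(Note m_2 − m_1² simplifies to c · σ⁴ = 0.341463 · 9.)

Var(X) = m_2 − m_1² = 12.073171 − 9 = 3.073171.


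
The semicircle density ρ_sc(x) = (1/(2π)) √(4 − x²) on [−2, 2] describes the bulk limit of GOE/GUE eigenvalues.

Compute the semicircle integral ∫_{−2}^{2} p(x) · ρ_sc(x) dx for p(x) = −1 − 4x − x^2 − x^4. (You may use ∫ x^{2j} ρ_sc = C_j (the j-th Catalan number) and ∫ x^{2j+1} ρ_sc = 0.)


Write p(x) = Σ a_i x^i, split into monomials and integrate each against ρ_sc separately.
Using ∫ x^{2j} ρ_sc = C_j = (1/(j+1)) C(2j, j) (Catalan numbers) and ∫ x^{2j+1} ρ_sc = 0 (odd monomials vanish by symmetry):
  i = 0 (even): a_0 · C_{0} = -1 · 1 = -1
  i = 1 (odd): ∫ x^1 ρ_sc = 0 (vanishes)
  i = 2 (even): a_2 · C_{1} = -1 · 1 = -1
  i = 4 (even): a_4 · C_{2} = -1 · 2 = -2

Summing the contributions: ∫_{−2}^{2} p(x) ρ_sc(x) dx = (-1) + (-1) + (-2) = -4.


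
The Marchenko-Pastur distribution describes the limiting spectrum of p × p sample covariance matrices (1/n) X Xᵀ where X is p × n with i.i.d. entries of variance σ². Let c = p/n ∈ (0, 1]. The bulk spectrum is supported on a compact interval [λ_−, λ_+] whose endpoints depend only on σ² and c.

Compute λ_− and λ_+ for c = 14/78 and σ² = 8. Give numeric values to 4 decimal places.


c = 14/78 = 0.179487; √c = 0.423659.
λ_− = σ² (1 − √c)² = 8 · (1 − 0.423659)² = 8 · (0.576341)² = 2.657349.
λ_+ = σ² (1 + √c)² = 8 · (1 + 0.423659)² = 8 · (1.423659)² = 16.214446.

Rounded to 4 decimal places: λ_− ≈ 2.6573, λ_+ ≈ 16.2144.


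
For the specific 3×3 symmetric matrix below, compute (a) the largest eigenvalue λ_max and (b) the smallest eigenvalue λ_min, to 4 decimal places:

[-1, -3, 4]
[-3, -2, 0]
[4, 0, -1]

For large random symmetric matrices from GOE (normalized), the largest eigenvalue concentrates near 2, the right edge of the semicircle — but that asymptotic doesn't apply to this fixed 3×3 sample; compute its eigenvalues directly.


Since M is real symmetric, all three eigenvalues are real; they are the roots of det(λI − M) = λ³ − (tr M) λ² + s λ − det M, where s is the sum of the principal 2×2 minors.
tr M = -1 + (-2) + (-1) = -4.
s = ((-1)·(-2) − (-3)²) + ((-1)·(-1) − 4²) + ((-2)·(-1) − 0²) = -7 + (-15) + 2 = -20.
det M (expand along row 1) = (-1)·2 − (-3)·3 + 4·8 = 39.
Characteristic polynomial: λ³ + 4λ² − 20λ − 39 = 0.
Substitute λ = y + (tr M)/3 = y − 1.333333 to remove the quadratic term: y³ + p·y + q = 0 with p = s − (tr M)²/3 = -25.333333 and q = −2(tr M)³/27 + (tr M)·s/3 − det M = -7.592593.
Three real roots ⇒ use the trigonometric (Viète) form: r = 2√(−p/3) = 5.811865, φ = arccos(3q/(p·r)) = arccos(0.154705) = 1.415468 rad.
y_k = r·cos(φ/3 − 2πk/3) for k = 0, 1, 2 gives y = 5.176869, -0.300782, -4.876087.
λ_k = y_k − 1.333333 gives λ = 3.8435, -1.6341, -6.2094 (check: the sum is -4.0000 = tr M).

Hence λ_max = 3.8435 and λ_min = -6.2094.


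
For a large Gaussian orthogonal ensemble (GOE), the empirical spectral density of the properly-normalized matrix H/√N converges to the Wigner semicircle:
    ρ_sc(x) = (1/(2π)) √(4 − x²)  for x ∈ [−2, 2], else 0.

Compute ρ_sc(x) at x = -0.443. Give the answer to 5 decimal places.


ρ_sc(x) = (1/(2π)) √(4 − x²). With x = -0.443:
  4 − x² = 4 − (-0.443)² = 4 − 0.196249 = 3.803751.
  √(4 − x²) = 1.950321.
  1/(2π) = 0.159155.
  ρ_sc(-0.443) = 0.159155 · 1.950321 = 0.310403.

Rounded to 5 decimal places: ρ_sc(-0.443) ≈ 0.31040.


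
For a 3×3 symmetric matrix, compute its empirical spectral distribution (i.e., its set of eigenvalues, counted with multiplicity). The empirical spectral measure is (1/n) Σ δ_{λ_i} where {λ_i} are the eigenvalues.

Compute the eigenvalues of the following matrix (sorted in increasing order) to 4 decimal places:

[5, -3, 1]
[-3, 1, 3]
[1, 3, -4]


Since M is real symmetric, all three eigenvalues are real; they are the roots of det(λI − M) = λ³ − (tr M) λ² + s λ − det M, where s is the sum of the principal 2×2 minors.
tr M = 5 + 1 + (-4) = 2.
s = (5·1 − (-3)²) + (5·(-4) − 1²) + (1·(-4) − 3²) = -4 + (-21) + (-13) = -38.
det M (expand along row 1) = 5·(-13) − (-3)·9 + 1·(-10) = -48.
Characteristic polynomial: λ³ − 2λ² − 38λ + 48 = 0.
Substitute λ = y + (tr M)/3 = y + 0.666667 to remove the quadratic term: y³ + p·y + q = 0 with p = s − (tr M)²/3 = -39.333333 and q = −2(tr M)³/27 + (tr M)·s/3 − det M = 22.074074.
Three real roots ⇒ use the trigonometric (Viète) form: r = 2√(−p/3) = 7.241854, φ = arccos(3q/(p·r)) = arccos(-0.232484) = 1.805427 rad.
y_k = r·cos(φ/3 − 2πk/3) for k = 0, 1, 2 gives y = 5.969552, 0.565811, -6.535363.
λ_k = y_k + 0.666667 gives λ = 6.6362, 1.2325, -5.8687 (check: the sum is 2.0000 = tr M).

Eigenvalues sorted in increasing order: [-5.8687, 1.2325, 6.6362].
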